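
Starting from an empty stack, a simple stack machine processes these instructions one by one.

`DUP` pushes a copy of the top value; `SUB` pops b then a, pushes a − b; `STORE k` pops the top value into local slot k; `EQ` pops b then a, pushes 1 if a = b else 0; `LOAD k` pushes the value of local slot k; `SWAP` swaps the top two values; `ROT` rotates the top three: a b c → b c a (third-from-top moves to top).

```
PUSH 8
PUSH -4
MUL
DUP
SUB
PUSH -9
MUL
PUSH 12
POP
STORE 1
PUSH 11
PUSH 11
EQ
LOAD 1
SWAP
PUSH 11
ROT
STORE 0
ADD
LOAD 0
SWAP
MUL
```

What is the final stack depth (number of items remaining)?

1

PUSH 8   [8]
PUSH -4  [8, -4]
MUL      [-32]
DUP      [-32, -32]
SUB      [0]
PUSH -9  [0, -9]
MUL      [0]
PUSH 12  [0, 12]
POP      [0]
STORE 1  []
PUSH 11  [11]
PUSH 11  [11, 11]
EQ       [1]
LOAD 1   [1, 0]
SWAP     [0, 1]
PUSH 11  [0, 1, 11]
ROT      [1, 11, 0]
STORE 0  [1, 11]
ADD      [12]
LOAD 0   [12, 0]
SWAP     [0, 12]
MUL      [0]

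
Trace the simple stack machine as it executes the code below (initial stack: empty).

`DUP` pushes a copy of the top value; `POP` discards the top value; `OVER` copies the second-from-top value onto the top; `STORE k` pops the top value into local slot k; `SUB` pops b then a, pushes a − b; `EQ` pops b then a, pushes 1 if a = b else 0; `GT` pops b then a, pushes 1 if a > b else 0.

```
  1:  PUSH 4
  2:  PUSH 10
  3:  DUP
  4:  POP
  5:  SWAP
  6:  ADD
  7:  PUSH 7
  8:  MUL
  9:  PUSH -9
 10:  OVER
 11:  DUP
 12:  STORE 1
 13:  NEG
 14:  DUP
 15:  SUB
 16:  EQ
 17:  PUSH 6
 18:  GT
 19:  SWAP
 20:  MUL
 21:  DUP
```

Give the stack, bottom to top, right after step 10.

PUSH 4  → 4
PUSH 10 → 4 10
DUP     → 4 10 10
POP     → 4 10
SWAP    → 10 4
ADD     → 14
PUSH 7  → 14 7
MUL     → 98
PUSH -9 → 98 -9
OVER    → 98 -9 98

[98, -9, 98]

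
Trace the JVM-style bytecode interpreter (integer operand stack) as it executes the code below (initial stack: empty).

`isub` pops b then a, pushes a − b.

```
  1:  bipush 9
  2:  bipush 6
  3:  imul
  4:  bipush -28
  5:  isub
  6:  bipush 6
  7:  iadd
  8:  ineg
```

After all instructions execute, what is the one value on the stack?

bipush 9   : 9
bipush 6   : 9 6
imul       : 54
bipush -28 : 54 -28
isub       : 82
bipush 6   : 82 6
iadd       : 88
ineg       : -88

-88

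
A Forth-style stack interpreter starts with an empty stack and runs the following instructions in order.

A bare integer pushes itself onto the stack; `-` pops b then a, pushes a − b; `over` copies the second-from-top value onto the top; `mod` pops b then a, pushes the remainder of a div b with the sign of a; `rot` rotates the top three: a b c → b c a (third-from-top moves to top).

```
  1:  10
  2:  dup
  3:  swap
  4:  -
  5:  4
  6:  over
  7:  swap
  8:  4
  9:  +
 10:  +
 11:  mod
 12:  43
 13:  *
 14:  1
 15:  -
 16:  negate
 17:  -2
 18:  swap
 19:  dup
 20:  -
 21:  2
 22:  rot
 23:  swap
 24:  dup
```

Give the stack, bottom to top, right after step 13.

10    [10]
dup   [10, 10]
swap  [10, 10]
-     [0]
4     [0, 4]
over  [0, 4, 0]
swap  [0, 0, 4]
4     [0, 0, 4, 4]
+     [0, 0, 8]
+     [0, 8]
mod   [0]
43    [0, 43]
*     [0]

[0]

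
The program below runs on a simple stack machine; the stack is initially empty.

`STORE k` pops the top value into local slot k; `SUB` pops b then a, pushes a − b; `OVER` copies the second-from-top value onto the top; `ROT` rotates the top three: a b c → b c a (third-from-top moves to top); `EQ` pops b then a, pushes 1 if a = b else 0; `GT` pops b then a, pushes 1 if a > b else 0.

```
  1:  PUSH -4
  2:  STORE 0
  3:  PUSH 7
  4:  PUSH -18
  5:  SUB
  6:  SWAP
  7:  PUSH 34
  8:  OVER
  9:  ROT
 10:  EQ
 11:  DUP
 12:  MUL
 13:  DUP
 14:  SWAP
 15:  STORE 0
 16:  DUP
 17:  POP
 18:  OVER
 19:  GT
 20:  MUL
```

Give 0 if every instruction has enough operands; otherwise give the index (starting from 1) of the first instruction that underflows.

PUSH -4   [-4]
STORE 0   []
PUSH 7    [7]
PUSH -18  [7, -18]
SUB       [25]
SWAP  — needs 2 operands, stack has 1 → underflow

6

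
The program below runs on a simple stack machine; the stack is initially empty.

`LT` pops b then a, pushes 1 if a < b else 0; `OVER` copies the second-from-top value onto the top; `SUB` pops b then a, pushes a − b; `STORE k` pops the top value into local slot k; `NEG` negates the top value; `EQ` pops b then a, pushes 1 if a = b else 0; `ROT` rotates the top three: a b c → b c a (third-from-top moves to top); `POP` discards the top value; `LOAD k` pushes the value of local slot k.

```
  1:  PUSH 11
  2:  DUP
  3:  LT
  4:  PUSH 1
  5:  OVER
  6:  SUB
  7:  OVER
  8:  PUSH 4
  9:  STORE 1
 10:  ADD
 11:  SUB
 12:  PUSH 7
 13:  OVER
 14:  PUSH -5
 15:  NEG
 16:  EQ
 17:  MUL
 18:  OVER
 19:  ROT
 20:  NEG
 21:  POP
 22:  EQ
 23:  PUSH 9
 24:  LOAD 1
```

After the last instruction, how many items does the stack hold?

3

PUSH 11 → 11
DUP     → 11 11
LT      → 0
PUSH 1  → 0 1
OVER    → 0 1 0
SUB     → 0 1
OVER    → 0 1 0
PUSH 4  → 0 1 0 4
STORE 1 → 0 1 0
ADD     → 0 1
SUB     → -1
PUSH 7  → -1 7
OVER    → -1 7 -1
PUSH -5 → -1 7 -1 -5
NEG     → -1 7 -1 5
EQ      → -1 7 0
MUL     → -1 0
OVER    → -1 0 -1
ROT     → 0 -1 -1
NEG     → 0 -1 1
POP     → 0 -1
EQ      → 0
PUSH 9  → 0 9
LOAD 1  → 0 9 4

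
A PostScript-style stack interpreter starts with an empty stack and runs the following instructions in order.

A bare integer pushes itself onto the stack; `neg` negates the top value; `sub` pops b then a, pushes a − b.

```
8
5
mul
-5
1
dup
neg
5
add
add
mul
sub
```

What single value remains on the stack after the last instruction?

8   : 8
5   : 8 5
mul : 40
-5  : 40 -5
1   : 40 -5 1
dup : 40 -5 1 1
neg : 40 -5 1 -1
5   : 40 -5 1 -1 5
add : 40 -5 1 4
add : 40 -5 5
mul : 40 -25
sub : 65

65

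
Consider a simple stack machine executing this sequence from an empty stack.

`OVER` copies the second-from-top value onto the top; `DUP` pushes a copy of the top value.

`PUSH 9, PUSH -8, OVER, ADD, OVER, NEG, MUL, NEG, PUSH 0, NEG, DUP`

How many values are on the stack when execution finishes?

PUSH 9  -> 9
PUSH -8 -> 9 -8
OVER    -> 9 -8 9
ADD     -> 9 1
OVER    -> 9 1 9
NEG     -> 9 1 -9
MUL     -> 9 -9
NEG     -> 9 9
PUSH 0  -> 9 9 0
NEG     -> 9 9 0
DUP     -> 9 9 0 0

4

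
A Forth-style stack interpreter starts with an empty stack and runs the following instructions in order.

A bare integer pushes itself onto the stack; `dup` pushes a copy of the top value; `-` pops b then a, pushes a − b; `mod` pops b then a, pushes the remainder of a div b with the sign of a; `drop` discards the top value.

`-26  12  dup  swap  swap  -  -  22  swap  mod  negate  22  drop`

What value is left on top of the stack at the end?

-26    → -26
12     → -26 12
dup    → -26 12 12
swap   → -26 12 12
swap   → -26 12 12
-      → -26 0
-      → -26
22     → -26 22
swap   → 22 -26
mod    → 22
negate → -22
22     → -22 22
drop   → -22

-22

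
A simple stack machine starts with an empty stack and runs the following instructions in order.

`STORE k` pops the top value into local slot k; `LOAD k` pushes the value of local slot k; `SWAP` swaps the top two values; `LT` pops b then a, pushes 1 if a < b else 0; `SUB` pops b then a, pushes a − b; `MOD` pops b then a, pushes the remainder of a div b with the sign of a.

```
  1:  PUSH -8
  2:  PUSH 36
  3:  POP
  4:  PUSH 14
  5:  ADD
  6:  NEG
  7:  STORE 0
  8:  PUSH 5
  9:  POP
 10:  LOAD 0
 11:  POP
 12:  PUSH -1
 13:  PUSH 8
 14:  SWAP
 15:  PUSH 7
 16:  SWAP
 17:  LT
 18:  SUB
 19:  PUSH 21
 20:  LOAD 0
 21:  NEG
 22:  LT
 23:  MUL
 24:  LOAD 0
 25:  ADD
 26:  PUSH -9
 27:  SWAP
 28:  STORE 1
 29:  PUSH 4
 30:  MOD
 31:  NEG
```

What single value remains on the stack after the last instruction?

1

PUSH -8 → [-8]
PUSH 36 → [-8, 36]
POP     → [-8]
PUSH 14 → [-8, 14]
ADD     → [6]
NEG     → [-6]
STORE 0 → []
PUSH 5  → [5]
POP     → []
LOAD 0  → [-6]
POP     → []
PUSH -1 → [-1]
PUSH 8  → [-1, 8]
SWAP    → [8, -1]
PUSH 7  → [8, -1, 7]
SWAP    → [8, 7, -1]
LT      → [8, 0]
SUB     → [8]
PUSH 21 → [8, 21]
LOAD 0  → [8, 21, -6]
NEG     → [8, 21, 6]
LT      → [8, 0]
MUL     → [0]
LOAD 0  → [0, -6]
ADD     → [-6]
PUSH -9 → [-6, -9]
SWAP    → [-9, -6]
STORE 1 → [-9]
PUSH 4  → [-9, 4]
MOD     → [-1]
NEG     → [1]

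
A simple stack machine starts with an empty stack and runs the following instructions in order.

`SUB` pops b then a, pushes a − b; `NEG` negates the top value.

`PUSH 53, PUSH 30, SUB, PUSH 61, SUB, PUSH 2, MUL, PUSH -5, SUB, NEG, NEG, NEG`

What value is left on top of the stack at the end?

71

PUSH 53 → [53]
PUSH 30 → [53, 30]
SUB     → [23]
PUSH 61 → [23, 61]
SUB     → [-38]
PUSH 2  → [-38, 2]
MUL     → [-76]
PUSH -5 → [-76, -5]
SUB     → [-71]
NEG     → [71]
NEG     → [-71]
NEG     → [71]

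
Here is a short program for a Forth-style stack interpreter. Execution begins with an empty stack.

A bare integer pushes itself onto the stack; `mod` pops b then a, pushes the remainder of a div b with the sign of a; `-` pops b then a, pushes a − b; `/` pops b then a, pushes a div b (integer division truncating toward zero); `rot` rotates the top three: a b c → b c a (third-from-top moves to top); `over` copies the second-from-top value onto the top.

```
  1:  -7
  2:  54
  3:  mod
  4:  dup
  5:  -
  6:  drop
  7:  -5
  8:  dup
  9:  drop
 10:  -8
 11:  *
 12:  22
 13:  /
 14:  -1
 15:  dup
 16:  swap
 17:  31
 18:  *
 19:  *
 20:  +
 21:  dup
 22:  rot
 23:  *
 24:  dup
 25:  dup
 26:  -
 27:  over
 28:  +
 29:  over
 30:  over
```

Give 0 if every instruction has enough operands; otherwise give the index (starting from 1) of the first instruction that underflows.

22

-7    [-7]
54    [-7, 54]
mod   [-7]
dup   [-7, -7]
-     [0]
drop  []
-5    [-5]
dup   [-5, -5]
drop  [-5]
-8    [-5, -8]
*     [40]
22    [40, 22]
/     [1]
-1    [1, -1]
dup   [1, -1, -1]
swap  [1, -1, -1]
31    [1, -1, -1, 31]
*     [1, -1, -31]
*     [1, 31]
+     [32]
dup   [32, 32]
rot  — needs 3 operands, stack has 2 → underflow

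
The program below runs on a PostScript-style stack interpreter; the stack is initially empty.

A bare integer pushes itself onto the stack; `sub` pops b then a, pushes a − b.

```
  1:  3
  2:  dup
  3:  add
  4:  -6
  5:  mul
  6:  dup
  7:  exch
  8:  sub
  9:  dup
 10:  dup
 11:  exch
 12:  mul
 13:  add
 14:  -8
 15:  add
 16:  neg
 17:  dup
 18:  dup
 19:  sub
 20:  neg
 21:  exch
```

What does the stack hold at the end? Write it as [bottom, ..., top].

[0, 8]

3    → 3
dup  → 3 3
add  → 6
-6   → 6 -6
mul  → -36
dup  → -36 -36
exch → -36 -36
sub  → 0
dup  → 0 0
dup  → 0 0 0
exch → 0 0 0
mul  → 0 0
add  → 0
-8   → 0 -8
add  → -8
neg  → 8
dup  → 8 8
dup  → 8 8 8
sub  → 8 0
neg  → 8 0
exch → 0 8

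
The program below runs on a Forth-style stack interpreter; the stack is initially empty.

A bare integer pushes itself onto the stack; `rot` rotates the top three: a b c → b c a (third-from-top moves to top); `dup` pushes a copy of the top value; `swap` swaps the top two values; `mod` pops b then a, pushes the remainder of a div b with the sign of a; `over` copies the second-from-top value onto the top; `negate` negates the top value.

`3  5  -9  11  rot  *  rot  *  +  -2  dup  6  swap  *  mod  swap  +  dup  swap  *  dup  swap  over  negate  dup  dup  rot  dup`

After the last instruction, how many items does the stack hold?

6

3      : [3]
5      : [3, 5]
-9     : [3, 5, -9]
11     : [3, 5, -9, 11]
rot    : [3, -9, 11, 5]
*      : [3, -9, 55]
rot    : [-9, 55, 3]
*      : [-9, 165]
+      : [156]
-2     : [156, -2]
dup    : [156, -2, -2]
6      : [156, -2, -2, 6]
swap   : [156, -2, 6, -2]
*      : [156, -2, -12]
mod    : [156, -2]
swap   : [-2, 156]
+      : [154]
dup    : [154, 154]
swap   : [154, 154]
*      : [23716]
dup    : [23716, 23716]
swap   : [23716, 23716]
over   : [23716, 23716, 23716]
negate : [23716, 23716, -23716]
dup    : [23716, 23716, -23716, -23716]
dup    : [23716, 23716, -23716, -23716, -23716]
rot    : [23716, 23716, -23716, -23716, -23716]
dup    : [23716, 23716, -23716, -23716, -23716, -23716]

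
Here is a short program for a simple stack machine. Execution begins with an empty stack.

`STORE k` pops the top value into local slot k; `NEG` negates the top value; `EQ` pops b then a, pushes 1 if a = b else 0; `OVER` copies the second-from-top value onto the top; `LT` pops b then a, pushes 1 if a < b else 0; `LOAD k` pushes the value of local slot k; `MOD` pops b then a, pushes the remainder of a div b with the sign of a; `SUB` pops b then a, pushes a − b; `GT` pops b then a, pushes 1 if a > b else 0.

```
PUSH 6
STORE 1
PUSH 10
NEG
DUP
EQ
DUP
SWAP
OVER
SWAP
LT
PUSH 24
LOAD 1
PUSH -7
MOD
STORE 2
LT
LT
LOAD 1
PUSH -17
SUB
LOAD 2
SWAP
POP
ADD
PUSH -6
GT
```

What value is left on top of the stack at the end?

1

PUSH 6   -> [6]
STORE 1  -> []
PUSH 10  -> [10]
NEG      -> [-10]
DUP      -> [-10, -10]
EQ       -> [1]
DUP      -> [1, 1]
SWAP     -> [1, 1]
OVER     -> [1, 1, 1]
SWAP     -> [1, 1, 1]
LT       -> [1, 0]
PUSH 24  -> [1, 0, 24]
LOAD 1   -> [1, 0, 24, 6]
PUSH -7  -> [1, 0, 24, 6, -7]
MOD      -> [1, 0, 24, 6]
STORE 2  -> [1, 0, 24]
LT       -> [1, 1]
LT       -> [0]
LOAD 1   -> [0, 6]
PUSH -17 -> [0, 6, -17]
SUB      -> [0, 23]
LOAD 2   -> [0, 23, 6]
SWAP     -> [0, 6, 23]
POP      -> [0, 6]
ADD      -> [6]
PUSH -6  -> [6, -6]
GT       -> [1]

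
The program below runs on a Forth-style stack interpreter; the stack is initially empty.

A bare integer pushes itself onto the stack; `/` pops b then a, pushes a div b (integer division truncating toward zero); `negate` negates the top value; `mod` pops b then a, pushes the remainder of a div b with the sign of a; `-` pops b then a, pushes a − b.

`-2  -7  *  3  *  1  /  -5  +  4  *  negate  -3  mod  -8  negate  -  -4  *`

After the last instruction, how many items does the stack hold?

-2     -> -2
-7     -> -2 -7
*      -> 14
3      -> 14 3
*      -> 42
1      -> 42 1
/      -> 42
-5     -> 42 -5
+      -> 37
4      -> 37 4
*      -> 148
negate -> -148
-3     -> -148 -3
mod    -> -1
-8     -> -1 -8
negate -> -1 8
-      -> -9
-4     -> -9 -4
*      -> 36

1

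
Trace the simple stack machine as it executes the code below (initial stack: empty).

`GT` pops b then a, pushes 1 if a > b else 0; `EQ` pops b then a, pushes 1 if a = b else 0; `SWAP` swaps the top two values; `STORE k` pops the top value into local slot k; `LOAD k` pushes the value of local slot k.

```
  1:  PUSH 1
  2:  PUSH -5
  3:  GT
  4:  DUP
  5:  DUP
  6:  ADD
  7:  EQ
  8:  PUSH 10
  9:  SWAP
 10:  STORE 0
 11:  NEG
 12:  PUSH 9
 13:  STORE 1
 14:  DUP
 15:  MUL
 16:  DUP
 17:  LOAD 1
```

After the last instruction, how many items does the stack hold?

3

PUSH 1   [1]
PUSH -5  [1, -5]
GT       [1]
DUP      [1, 1]
DUP      [1, 1, 1]
ADD      [1, 2]
EQ       [0]
PUSH 10  [0, 10]
SWAP     [10, 0]
STORE 0  [10]
NEG      [-10]
PUSH 9   [-10, 9]
STORE 1  [-10]
DUP      [-10, -10]
MUL      [100]
DUP      [100, 100]
LOAD 1   [100, 100, 9]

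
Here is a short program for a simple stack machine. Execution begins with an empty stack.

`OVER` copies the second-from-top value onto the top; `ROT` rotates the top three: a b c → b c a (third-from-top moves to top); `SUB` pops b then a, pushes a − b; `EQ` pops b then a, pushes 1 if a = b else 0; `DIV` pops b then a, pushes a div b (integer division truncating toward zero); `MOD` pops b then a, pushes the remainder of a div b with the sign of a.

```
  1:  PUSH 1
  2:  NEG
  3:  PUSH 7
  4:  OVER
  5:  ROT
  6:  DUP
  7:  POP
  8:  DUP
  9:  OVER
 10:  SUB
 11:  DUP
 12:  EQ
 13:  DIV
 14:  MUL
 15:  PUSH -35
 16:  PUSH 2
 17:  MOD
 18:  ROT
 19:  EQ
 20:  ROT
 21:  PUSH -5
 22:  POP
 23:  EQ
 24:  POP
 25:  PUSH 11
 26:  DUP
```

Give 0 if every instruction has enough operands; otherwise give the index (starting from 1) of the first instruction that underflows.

20

PUSH 1   : 1
NEG      : -1
PUSH 7   : -1 7
OVER     : -1 7 -1
ROT      : 7 -1 -1
DUP      : 7 -1 -1 -1
POP      : 7 -1 -1
DUP      : 7 -1 -1 -1
OVER     : 7 -1 -1 -1 -1
SUB      : 7 -1 -1 0
DUP      : 7 -1 -1 0 0
EQ       : 7 -1 -1 1
DIV      : 7 -1 -1
MUL      : 7 1
PUSH -35 : 7 1 -35
PUSH 2   : 7 1 -35 2
MOD      : 7 1 -1
ROT      : 1 -1 7
EQ       : 1 0
ROT  — needs 3 operands, stack has 2 → underflow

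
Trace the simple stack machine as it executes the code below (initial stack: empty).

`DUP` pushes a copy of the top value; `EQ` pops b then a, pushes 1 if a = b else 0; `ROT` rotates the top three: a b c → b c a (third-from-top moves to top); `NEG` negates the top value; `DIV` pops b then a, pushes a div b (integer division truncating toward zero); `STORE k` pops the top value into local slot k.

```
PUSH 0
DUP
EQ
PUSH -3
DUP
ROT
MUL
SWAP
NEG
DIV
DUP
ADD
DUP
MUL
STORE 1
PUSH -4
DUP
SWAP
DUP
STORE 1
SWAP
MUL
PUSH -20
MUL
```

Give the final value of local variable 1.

PUSH 0   : [0]
DUP      : [0, 0]
EQ       : [1]
PUSH -3  : [1, -3]
DUP      : [1, -3, -3]
ROT      : [-3, -3, 1]
MUL      : [-3, -3]
SWAP     : [-3, -3]
NEG      : [-3, 3]
DIV      : [-1]
DUP      : [-1, -1]
ADD      : [-2]
DUP      : [-2, -2]
MUL      : [4]
STORE 1  : []
PUSH -4  : [-4]
DUP      : [-4, -4]
SWAP     : [-4, -4]
DUP      : [-4, -4, -4]
STORE 1  : [-4, -4]
SWAP     : [-4, -4]
MUL      : [16]
PUSH -20 : [16, -20]
MUL      : [-320]

-4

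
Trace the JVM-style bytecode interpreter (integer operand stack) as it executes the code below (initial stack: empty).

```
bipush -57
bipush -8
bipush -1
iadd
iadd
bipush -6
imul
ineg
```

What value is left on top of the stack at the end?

-396

bipush -57 -> [-57]
bipush -8  -> [-57, -8]
bipush -1  -> [-57, -8, -1]
iadd       -> [-57, -9]
iadd       -> [-66]
bipush -6  -> [-66, -6]
imul       -> [396]
ineg       -> [-396]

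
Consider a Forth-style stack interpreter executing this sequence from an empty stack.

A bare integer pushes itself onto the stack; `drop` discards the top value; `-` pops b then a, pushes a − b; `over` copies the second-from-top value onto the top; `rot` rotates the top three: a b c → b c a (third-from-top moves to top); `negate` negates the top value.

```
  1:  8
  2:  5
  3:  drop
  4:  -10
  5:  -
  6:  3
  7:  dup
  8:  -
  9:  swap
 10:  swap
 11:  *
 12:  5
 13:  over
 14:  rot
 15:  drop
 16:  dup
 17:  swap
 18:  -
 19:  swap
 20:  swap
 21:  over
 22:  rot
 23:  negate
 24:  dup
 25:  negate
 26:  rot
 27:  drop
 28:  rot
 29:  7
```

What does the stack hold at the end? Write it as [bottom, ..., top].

[-5, 5, 0, 7]

8      → [8]
5      → [8, 5]
drop   → [8]
-10    → [8, -10]
-      → [18]
3      → [18, 3]
dup    → [18, 3, 3]
-      → [18, 0]
swap   → [0, 18]
swap   → [18, 0]
*      → [0]
5      → [0, 5]
over   → [0, 5, 0]
rot    → [5, 0, 0]
drop   → [5, 0]
dup    → [5, 0, 0]
swap   → [5, 0, 0]
-      → [5, 0]
swap   → [0, 5]
swap   → [5, 0]
over   → [5, 0, 5]
rot    → [0, 5, 5]
negate → [0, 5, -5]
dup    → [0, 5, -5, -5]
negate → [0, 5, -5, 5]
rot    → [0, -5, 5, 5]
drop   → [0, -5, 5]
rot    → [-5, 5, 0]
7      → [-5, 5, 0, 7]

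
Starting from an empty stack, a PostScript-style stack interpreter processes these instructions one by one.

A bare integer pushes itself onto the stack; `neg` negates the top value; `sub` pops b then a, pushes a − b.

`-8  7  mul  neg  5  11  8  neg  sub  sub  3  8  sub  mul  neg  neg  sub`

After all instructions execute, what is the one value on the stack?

-14

-8  -> -8
7   -> -8 7
mul -> -56
neg -> 56
5   -> 56 5
11  -> 56 5 11
8   -> 56 5 11 8
neg -> 56 5 11 -8
sub -> 56 5 19
sub -> 56 -14
3   -> 56 -14 3
8   -> 56 -14 3 8
sub -> 56 -14 -5
mul -> 56 70
neg -> 56 -70
neg -> 56 70
sub -> -14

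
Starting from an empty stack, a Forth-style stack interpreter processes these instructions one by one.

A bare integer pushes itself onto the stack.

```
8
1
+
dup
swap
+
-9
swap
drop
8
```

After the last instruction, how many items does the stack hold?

8    : 8
1    : 8 1
+    : 9
dup  : 9 9
swap : 9 9
+    : 18
-9   : 18 -9
swap : -9 18
drop : -9
8    : -9 8

2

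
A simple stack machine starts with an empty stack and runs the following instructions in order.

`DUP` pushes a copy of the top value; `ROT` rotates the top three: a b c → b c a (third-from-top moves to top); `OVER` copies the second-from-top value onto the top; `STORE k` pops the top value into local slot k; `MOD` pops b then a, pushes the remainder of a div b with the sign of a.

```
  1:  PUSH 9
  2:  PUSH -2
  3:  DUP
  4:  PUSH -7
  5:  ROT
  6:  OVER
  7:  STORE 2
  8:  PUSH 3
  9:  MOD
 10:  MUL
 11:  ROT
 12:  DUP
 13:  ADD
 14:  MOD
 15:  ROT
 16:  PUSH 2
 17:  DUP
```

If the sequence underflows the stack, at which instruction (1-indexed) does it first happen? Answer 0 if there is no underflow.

15

PUSH 9   9
PUSH -2  9 -2
DUP      9 -2 -2
PUSH -7  9 -2 -2 -7
ROT      9 -2 -7 -2
OVER     9 -2 -7 -2 -7
STORE 2  9 -2 -7 -2
PUSH 3   9 -2 -7 -2 3
MOD      9 -2 -7 -2
MUL      9 -2 14
ROT      -2 14 9
DUP      -2 14 9 9
ADD      -2 14 18
MOD      -2 14
ROT  — needs 3 operands, stack has 2 → underflow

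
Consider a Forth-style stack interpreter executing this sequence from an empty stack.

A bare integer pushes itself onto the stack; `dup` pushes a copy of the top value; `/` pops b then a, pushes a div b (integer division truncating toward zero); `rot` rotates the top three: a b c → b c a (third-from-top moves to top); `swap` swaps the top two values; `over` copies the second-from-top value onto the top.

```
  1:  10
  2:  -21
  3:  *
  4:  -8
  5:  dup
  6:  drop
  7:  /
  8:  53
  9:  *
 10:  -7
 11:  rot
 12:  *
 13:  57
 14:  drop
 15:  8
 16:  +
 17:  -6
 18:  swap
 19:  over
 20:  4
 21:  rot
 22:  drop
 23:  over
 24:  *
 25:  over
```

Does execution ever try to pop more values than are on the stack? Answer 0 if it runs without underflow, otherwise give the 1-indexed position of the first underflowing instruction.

10   : 10
-21  : 10 -21
*    : -210
-8   : -210 -8
dup  : -210 -8 -8
drop : -210 -8
/    : 26
53   : 26 53
*    : 1378
-7   : 1378 -7
rot  — needs 3 operands, stack has 2 → underflow

11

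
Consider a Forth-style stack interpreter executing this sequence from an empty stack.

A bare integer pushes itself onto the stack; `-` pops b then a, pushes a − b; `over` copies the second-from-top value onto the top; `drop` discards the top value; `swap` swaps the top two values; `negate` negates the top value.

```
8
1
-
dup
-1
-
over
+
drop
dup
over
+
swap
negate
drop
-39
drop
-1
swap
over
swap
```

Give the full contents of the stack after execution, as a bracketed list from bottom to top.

[-1, -1, 14]

8      -> 8
1      -> 8 1
-      -> 7
dup    -> 7 7
-1     -> 7 7 -1
-      -> 7 8
over   -> 7 8 7
+      -> 7 15
drop   -> 7
dup    -> 7 7
over   -> 7 7 7
+      -> 7 14
swap   -> 14 7
negate -> 14 -7
drop   -> 14
-39    -> 14 -39
drop   -> 14
-1     -> 14 -1
swap   -> -1 14
over   -> -1 14 -1
swap   -> -1 -1 14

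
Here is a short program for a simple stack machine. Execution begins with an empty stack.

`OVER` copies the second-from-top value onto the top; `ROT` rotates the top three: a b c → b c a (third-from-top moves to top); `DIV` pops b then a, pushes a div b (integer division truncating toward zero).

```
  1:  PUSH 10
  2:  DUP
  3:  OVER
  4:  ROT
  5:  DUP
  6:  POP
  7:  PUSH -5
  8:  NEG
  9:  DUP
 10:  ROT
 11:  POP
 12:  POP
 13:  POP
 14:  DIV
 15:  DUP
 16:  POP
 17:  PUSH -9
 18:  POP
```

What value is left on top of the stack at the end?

PUSH 10  10
DUP      10 10
OVER     10 10 10
ROT      10 10 10
DUP      10 10 10 10
POP      10 10 10
PUSH -5  10 10 10 -5
NEG      10 10 10 5
DUP      10 10 10 5 5
ROT      10 10 5 5 10
POP      10 10 5 5
POP      10 10 5
POP      10 10
DIV      1
DUP      1 1
POP      1
PUSH -9  1 -9
POP      1

1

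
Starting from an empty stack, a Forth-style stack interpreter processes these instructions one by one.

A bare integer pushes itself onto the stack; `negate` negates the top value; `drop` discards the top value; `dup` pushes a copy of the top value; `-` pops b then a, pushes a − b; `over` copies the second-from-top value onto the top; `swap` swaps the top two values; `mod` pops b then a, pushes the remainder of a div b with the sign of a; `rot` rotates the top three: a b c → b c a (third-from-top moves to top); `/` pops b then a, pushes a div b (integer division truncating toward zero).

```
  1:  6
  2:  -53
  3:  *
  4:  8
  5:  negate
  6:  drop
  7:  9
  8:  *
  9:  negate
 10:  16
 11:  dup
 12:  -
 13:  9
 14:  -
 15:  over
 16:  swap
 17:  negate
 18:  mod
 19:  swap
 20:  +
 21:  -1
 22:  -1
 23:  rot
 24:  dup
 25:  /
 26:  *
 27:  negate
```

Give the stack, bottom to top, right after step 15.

[2862, -9, 2862]

6      -> 6
-53    -> 6 -53
*      -> -318
8      -> -318 8
negate -> -318 -8
drop   -> -318
9      -> -318 9
*      -> -2862
negate -> 2862
16     -> 2862 16
dup    -> 2862 16 16
-      -> 2862 0
9      -> 2862 0 9
-      -> 2862 -9
over   -> 2862 -9 2862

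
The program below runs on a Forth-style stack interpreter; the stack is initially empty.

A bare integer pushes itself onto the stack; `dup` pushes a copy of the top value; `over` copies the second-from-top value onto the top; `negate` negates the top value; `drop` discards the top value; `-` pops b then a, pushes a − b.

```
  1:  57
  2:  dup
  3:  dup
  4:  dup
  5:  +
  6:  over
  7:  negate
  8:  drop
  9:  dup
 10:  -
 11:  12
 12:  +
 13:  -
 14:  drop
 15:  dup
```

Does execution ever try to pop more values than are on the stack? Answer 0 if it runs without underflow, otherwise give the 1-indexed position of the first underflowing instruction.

0

57     : [57]
dup    : [57, 57]
dup    : [57, 57, 57]
dup    : [57, 57, 57, 57]
+      : [57, 57, 114]
over   : [57, 57, 114, 57]
negate : [57, 57, 114, -57]
drop   : [57, 57, 114]
dup    : [57, 57, 114, 114]
-      : [57, 57, 0]
12     : [57, 57, 0, 12]
+      : [57, 57, 12]
-      : [57, 45]
drop   : [57]
dup    : [57, 57]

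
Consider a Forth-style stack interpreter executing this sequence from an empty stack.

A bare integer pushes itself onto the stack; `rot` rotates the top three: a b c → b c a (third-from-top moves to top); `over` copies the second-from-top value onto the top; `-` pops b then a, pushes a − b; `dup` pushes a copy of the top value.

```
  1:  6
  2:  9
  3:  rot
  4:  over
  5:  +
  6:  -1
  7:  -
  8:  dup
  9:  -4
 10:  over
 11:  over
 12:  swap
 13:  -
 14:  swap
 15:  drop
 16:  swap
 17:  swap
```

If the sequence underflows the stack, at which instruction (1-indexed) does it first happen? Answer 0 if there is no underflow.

6 -> [6]
9 -> [6, 9]
rot  — needs 3 operands, stack has 2 → underflow

3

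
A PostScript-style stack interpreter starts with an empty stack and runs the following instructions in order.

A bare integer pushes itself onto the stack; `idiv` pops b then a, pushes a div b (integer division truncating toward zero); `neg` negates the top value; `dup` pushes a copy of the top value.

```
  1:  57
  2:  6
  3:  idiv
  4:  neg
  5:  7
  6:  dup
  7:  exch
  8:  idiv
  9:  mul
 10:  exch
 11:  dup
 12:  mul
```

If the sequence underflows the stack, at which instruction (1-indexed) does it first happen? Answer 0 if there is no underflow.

57   : 57
6    : 57 6
idiv : 9
neg  : -9
7    : -9 7
dup  : -9 7 7
exch : -9 7 7
idiv : -9 1
mul  : -9
exch  — needs 2 operands, stack has 1 → underflow

10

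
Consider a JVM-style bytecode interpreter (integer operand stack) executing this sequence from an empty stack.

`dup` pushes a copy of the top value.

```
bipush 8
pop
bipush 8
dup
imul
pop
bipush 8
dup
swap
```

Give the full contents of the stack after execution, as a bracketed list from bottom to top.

bipush 8 -> 8
pop      -> (empty)
bipush 8 -> 8
dup      -> 8 8
imul     -> 64
pop      -> (empty)
bipush 8 -> 8
dup      -> 8 8
swap     -> 8 8

[8, 8]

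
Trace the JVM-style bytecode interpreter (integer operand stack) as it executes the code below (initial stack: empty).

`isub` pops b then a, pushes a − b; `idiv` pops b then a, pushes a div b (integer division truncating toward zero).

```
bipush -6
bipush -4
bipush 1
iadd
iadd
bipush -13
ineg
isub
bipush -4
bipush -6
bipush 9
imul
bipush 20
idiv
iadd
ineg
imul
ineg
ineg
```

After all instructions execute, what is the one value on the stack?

-132

bipush -6  → -6
bipush -4  → -6 -4
bipush 1   → -6 -4 1
iadd       → -6 -3
iadd       → -9
bipush -13 → -9 -13
ineg       → -9 13
isub       → -22
bipush -4  → -22 -4
bipush -6  → -22 -4 -6
bipush 9   → -22 -4 -6 9
imul       → -22 -4 -54
bipush 20  → -22 -4 -54 20
idiv       → -22 -4 -2
iadd       → -22 -6
ineg       → -22 6
imul       → -132
ineg       → 132
ineg       → -132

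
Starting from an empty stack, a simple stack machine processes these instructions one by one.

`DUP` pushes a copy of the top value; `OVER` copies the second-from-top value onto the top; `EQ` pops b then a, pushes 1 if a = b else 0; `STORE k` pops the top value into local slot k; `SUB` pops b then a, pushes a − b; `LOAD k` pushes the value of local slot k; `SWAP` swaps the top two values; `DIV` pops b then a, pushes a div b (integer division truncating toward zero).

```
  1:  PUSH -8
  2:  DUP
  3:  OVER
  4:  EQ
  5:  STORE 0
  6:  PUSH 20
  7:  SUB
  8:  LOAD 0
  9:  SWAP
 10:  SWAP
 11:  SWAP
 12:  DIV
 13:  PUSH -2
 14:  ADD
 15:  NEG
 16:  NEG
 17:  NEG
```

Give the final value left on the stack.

2

PUSH -8  -8
DUP      -8 -8
OVER     -8 -8 -8
EQ       -8 1
STORE 0  -8
PUSH 20  -8 20
SUB      -28
LOAD 0   -28 1
SWAP     1 -28
SWAP     -28 1
SWAP     1 -28
DIV      0
PUSH -2  0 -2
ADD      -2
NEG      2
NEG      -2
NEG      2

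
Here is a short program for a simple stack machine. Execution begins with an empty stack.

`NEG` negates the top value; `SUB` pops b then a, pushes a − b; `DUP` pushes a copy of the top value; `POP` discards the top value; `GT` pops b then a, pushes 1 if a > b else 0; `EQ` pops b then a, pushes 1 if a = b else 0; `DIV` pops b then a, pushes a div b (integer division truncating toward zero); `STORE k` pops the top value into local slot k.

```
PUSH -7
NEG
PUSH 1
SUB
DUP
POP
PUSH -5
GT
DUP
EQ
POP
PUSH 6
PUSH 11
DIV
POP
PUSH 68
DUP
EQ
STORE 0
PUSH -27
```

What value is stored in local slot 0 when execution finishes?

1

PUSH -7  → [-7]
NEG      → [7]
PUSH 1   → [7, 1]
SUB      → [6]
DUP      → [6, 6]
POP      → [6]
PUSH -5  → [6, -5]
GT       → [1]
DUP      → [1, 1]
EQ       → [1]
POP      → []
PUSH 6   → [6]
PUSH 11  → [6, 11]
DIV      → [0]
POP      → []
PUSH 68  → [68]
DUP      → [68, 68]
EQ       → [1]
STORE 0  → []
PUSH -27 → [-27]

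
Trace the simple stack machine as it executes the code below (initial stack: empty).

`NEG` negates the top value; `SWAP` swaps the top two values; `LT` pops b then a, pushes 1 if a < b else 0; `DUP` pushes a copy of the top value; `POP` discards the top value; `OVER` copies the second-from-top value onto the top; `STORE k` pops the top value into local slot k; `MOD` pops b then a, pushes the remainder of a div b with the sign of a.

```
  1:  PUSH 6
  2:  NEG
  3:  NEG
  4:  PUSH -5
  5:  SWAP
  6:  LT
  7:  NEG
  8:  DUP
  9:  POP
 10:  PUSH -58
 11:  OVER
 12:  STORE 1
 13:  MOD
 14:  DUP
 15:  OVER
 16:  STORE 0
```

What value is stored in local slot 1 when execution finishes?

-1

PUSH 6   : [6]
NEG      : [-6]
NEG      : [6]
PUSH -5  : [6, -5]
SWAP     : [-5, 6]
LT       : [1]
NEG      : [-1]
DUP      : [-1, -1]
POP      : [-1]
PUSH -58 : [-1, -58]
OVER     : [-1, -58, -1]
STORE 1  : [-1, -58]
MOD      : [-1]
DUP      : [-1, -1]
OVER     : [-1, -1, -1]
STORE 0  : [-1, -1]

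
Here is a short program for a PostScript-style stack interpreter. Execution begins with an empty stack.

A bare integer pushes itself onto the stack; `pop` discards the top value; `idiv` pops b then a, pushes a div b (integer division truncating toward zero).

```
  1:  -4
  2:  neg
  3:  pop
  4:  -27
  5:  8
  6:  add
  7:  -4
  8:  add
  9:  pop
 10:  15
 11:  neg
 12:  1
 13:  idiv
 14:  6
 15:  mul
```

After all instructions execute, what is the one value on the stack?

-4    [-4]
neg   [4]
pop   []
-27   [-27]
8     [-27, 8]
add   [-19]
-4    [-19, -4]
add   [-23]
pop   []
15    [15]
neg   [-15]
1     [-15, 1]
idiv  [-15]
6     [-15, 6]
mul   [-90]

-90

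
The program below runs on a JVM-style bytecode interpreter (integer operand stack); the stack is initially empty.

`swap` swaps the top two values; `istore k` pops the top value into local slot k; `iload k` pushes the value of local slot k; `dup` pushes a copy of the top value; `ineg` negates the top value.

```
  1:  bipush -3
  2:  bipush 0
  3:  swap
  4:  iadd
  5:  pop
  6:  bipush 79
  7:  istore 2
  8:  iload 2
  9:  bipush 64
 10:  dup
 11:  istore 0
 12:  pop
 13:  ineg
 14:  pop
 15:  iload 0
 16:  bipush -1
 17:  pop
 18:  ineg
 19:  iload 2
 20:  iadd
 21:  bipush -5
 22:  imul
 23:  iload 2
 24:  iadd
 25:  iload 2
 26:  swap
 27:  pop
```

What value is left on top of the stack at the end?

bipush -3 → [-3]
bipush 0  → [-3, 0]
swap      → [0, -3]
iadd      → [-3]
pop       → []
bipush 79 → [79]
istore 2  → []
iload 2   → [79]
bipush 64 → [79, 64]
dup       → [79, 64, 64]
istore 0  → [79, 64]
pop       → [79]
ineg      → [-79]
pop       → []
iload 0   → [64]
bipush -1 → [64, -1]
pop       → [64]
ineg      → [-64]
iload 2   → [-64, 79]
iadd      → [15]
bipush -5 → [15, -5]
imul      → [-75]
iload 2   → [-75, 79]
iadd      → [4]
iload 2   → [4, 79]
swap      → [79, 4]
pop       → [79]

79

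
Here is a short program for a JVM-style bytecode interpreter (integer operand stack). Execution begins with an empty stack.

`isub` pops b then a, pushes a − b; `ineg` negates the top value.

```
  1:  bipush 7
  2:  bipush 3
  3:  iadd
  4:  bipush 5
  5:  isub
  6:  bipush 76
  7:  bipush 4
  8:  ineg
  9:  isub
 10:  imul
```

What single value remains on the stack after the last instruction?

bipush 7  -> [7]
bipush 3  -> [7, 3]
iadd      -> [10]
bipush 5  -> [10, 5]
isub      -> [5]
bipush 76 -> [5, 76]
bipush 4  -> [5, 76, 4]
ineg      -> [5, 76, -4]
isub      -> [5, 80]
imul      -> [400]

400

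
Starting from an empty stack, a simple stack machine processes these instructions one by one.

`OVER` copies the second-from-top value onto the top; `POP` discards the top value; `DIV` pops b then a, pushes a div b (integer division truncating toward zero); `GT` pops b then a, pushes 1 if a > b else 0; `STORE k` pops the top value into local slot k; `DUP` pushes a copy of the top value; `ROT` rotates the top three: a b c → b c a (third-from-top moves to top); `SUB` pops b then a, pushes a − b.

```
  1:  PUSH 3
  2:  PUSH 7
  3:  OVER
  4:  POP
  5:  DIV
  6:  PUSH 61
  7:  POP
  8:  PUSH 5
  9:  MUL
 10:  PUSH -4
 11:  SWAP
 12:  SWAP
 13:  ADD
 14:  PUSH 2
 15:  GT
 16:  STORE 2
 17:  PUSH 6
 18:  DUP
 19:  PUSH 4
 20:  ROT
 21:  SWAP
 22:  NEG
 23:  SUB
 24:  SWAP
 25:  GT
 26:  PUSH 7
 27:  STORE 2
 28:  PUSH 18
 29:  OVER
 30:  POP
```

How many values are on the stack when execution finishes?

2

PUSH 3  -> 3
PUSH 7  -> 3 7
OVER    -> 3 7 3
POP     -> 3 7
DIV     -> 0
PUSH 61 -> 0 61
POP     -> 0
PUSH 5  -> 0 5
MUL     -> 0
PUSH -4 -> 0 -4
SWAP    -> -4 0
SWAP    -> 0 -4
ADD     -> -4
PUSH 2  -> -4 2
GT      -> 0
STORE 2 -> (empty)
PUSH 6  -> 6
DUP     -> 6 6
PUSH 4  -> 6 6 4
ROT     -> 6 4 6
SWAP    -> 6 6 4
NEG     -> 6 6 -4
SUB     -> 6 10
SWAP    -> 10 6
GT      -> 1
PUSH 7  -> 1 7
STORE 2 -> 1
PUSH 18 -> 1 18
OVER    -> 1 18 1
POP     -> 1 18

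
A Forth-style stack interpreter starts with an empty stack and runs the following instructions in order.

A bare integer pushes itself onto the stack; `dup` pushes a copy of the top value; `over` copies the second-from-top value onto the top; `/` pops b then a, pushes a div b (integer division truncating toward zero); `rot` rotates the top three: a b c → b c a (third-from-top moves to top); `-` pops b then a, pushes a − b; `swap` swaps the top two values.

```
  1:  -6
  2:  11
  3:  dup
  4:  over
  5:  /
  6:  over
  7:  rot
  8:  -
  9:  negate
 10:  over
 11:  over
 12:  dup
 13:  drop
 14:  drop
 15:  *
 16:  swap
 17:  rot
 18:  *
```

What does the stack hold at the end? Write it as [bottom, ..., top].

-6     -> [-6]
11     -> [-6, 11]
dup    -> [-6, 11, 11]
over   -> [-6, 11, 11, 11]
/      -> [-6, 11, 1]
over   -> [-6, 11, 1, 11]
rot    -> [-6, 1, 11, 11]
-      -> [-6, 1, 0]
negate -> [-6, 1, 0]
over   -> [-6, 1, 0, 1]
over   -> [-6, 1, 0, 1, 0]
dup    -> [-6, 1, 0, 1, 0, 0]
drop   -> [-6, 1, 0, 1, 0]
drop   -> [-6, 1, 0, 1]
*      -> [-6, 1, 0]
swap   -> [-6, 0, 1]
rot    -> [0, 1, -6]
*      -> [0, -6]

[0, -6]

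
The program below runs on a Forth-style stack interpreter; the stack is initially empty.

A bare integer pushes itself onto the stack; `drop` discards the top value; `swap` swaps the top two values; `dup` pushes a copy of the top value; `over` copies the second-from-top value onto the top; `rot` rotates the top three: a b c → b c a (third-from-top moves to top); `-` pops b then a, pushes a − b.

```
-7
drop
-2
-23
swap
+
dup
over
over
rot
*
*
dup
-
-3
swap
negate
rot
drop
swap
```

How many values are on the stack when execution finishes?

2

-7      [-7]
drop    []
-2      [-2]
-23     [-2, -23]
swap    [-23, -2]
+       [-25]
dup     [-25, -25]
over    [-25, -25, -25]
over    [-25, -25, -25, -25]
rot     [-25, -25, -25, -25]
*       [-25, -25, 625]
*       [-25, -15625]
dup     [-25, -15625, -15625]
-       [-25, 0]
-3      [-25, 0, -3]
swap    [-25, -3, 0]
negate  [-25, -3, 0]
rot     [-3, 0, -25]
drop    [-3, 0]
swap    [0, -3]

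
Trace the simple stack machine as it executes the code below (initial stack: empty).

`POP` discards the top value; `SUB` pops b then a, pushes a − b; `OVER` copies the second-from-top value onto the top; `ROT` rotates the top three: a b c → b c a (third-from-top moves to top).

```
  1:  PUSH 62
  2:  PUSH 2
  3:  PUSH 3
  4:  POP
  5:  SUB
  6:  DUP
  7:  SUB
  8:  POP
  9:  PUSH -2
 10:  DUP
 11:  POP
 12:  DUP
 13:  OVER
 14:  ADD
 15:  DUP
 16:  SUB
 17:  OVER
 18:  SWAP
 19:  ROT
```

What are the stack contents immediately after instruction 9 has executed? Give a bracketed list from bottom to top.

PUSH 62 → 62
PUSH 2  → 62 2
PUSH 3  → 62 2 3
POP     → 62 2
SUB     → 60
DUP     → 60 60
SUB     → 0
POP     → (empty)
PUSH -2 → -2

[-2]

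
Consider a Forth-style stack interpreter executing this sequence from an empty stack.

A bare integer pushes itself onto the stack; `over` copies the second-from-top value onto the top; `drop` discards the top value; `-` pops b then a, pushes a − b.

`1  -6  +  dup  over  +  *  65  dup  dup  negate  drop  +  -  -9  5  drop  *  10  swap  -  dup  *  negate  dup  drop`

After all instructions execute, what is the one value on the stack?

-504100

1       1
-6      1 -6
+       -5
dup     -5 -5
over    -5 -5 -5
+       -5 -10
*       50
65      50 65
dup     50 65 65
dup     50 65 65 65
negate  50 65 65 -65
drop    50 65 65
+       50 130
-       -80
-9      -80 -9
5       -80 -9 5
drop    -80 -9
*       720
10      720 10
swap    10 720
-       -710
dup     -710 -710
*       504100
negate  -504100
dup     -504100 -504100
drop    -504100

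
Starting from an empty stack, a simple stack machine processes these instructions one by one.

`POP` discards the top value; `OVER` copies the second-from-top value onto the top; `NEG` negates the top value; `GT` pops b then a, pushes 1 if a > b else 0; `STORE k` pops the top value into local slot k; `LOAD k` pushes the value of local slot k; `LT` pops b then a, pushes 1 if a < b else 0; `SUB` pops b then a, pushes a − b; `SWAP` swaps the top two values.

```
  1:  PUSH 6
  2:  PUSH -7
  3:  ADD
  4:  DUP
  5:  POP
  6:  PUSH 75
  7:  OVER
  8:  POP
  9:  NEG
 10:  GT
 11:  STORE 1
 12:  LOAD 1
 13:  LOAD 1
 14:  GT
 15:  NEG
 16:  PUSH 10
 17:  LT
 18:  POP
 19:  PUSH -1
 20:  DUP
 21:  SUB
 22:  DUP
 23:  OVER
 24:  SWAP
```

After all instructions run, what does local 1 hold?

1

PUSH 6  -> [6]
PUSH -7 -> [6, -7]
ADD     -> [-1]
DUP     -> [-1, -1]
POP     -> [-1]
PUSH 75 -> [-1, 75]
OVER    -> [-1, 75, -1]
POP     -> [-1, 75]
NEG     -> [-1, -75]
GT      -> [1]
STORE 1 -> []
LOAD 1  -> [1]
LOAD 1  -> [1, 1]
GT      -> [0]
NEG     -> [0]
PUSH 10 -> [0, 10]
LT      -> [1]
POP     -> []
PUSH -1 -> [-1]
DUP     -> [-1, -1]
SUB     -> [0]
DUP     -> [0, 0]
OVER    -> [0, 0, 0]
SWAP    -> [0, 0, 0]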